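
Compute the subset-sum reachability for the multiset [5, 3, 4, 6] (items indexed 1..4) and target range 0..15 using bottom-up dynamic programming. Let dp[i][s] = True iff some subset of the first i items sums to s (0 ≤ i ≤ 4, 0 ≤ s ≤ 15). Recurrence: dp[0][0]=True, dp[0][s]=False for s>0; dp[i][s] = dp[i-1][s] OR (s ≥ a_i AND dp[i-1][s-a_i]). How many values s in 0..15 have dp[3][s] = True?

8

i\s   0   1   2   3   4   5   6   7   8   9  10  11  12  13  14  15
  0   T   F   F   F   F   F   F   F   F   F   F   F   F   F   F   F
  1   T   F   F   F   F   T   F   F   F   F   F   F   F   F   F   F
  2   T   F   F   T   F   T   F   F   T   F   F   F   F   F   F   F
  3   T   F   F   T   T   T   F   T   T   T   F   F   T   F   F   F
  4   T   F   F   T   T   T   T   T   T   T   T   T   T   T   T   T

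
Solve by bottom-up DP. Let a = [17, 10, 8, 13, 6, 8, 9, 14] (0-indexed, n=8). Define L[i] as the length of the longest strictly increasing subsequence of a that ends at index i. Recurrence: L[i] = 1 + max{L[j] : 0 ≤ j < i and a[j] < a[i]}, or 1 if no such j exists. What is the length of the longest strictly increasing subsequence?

   i    0    1    2    3    4    5    6    7
a[i]   17   10    8   13    6    8    9   14
L[i]    1    1    1    2    1    2    3    4

4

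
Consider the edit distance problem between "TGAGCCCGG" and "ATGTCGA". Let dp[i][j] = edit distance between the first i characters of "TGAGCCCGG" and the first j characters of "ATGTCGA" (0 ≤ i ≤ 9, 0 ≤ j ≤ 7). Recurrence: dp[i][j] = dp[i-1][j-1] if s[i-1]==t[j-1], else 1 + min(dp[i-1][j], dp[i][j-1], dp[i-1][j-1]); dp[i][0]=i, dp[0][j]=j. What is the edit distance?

   ''  A  T  G  T  C  G  A
''  0  1  2  3  4  5  6  7
 T  1  1  1  2  3  4  5  6
 G  2  2  2  1  2  3  4  5
 A  3  2  3  2  2  3  4  4
 G  4  3  3  3  3  3  3  4
 C  5  4  4  4  4  3  4  4
 C  6  5  5  5  5  4  4  5
 C  7  6  6  6  6  5  5  5
 G  8  7  7  6  7  6  5  6
 G  9  8  8  7  7  7  6  6

6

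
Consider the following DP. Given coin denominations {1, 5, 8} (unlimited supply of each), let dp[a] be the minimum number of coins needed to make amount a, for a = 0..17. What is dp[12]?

 a  0  1  2  3  4  5  6  7  8  9 10 11 12 13 14 15 16 17
dp  0  1  2  3  4  1  2  3  1  2  2  3  4  2  3  3  2  3

4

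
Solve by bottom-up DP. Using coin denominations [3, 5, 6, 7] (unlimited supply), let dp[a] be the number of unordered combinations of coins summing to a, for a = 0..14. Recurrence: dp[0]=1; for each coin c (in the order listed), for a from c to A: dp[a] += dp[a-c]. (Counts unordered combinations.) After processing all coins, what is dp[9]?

2

after  coin     0     1     2     3     4     5     6     7     8     9    10    11    12    13    14
          3     1     0     0     1     0     0     1     0     0     1     0     0     1     0     0
          5     1     0     0     1     0     1     1     0     1     1     1     1     1     1     1
          6     1     0     0     1     0     1     2     0     1     2     1     2     3     1     2
          7     1     0     0     1     0     1     2     1     1     2     2     2     4     3     3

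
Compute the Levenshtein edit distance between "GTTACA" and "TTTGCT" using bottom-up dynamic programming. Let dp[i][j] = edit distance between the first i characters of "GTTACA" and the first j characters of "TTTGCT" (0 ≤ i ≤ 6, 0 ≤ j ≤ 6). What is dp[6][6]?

3

   ''  T  T  T  G  C  T
''  0  1  2  3  4  5  6
 G  1  1  2  3  3  4  5
 T  2  1  1  2  3  4  4
 T  3  2  1  1  2  3  4
 A  4  3  2  2  2  3  4
 C  5  4  3  3  3  2  3
 A  6  5  4  4  4  3  3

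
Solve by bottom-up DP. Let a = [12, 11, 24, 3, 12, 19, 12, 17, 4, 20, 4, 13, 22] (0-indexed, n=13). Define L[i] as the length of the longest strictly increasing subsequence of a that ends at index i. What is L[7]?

3

   i    0    1    2    3    4    5    6    7    8    9   10   11   12
a[i]   12   11   24    3   12   19   12   17    4   20    4   13   22
L[i]    1    1    2    1    2    3    2    3    2    4    2    3    5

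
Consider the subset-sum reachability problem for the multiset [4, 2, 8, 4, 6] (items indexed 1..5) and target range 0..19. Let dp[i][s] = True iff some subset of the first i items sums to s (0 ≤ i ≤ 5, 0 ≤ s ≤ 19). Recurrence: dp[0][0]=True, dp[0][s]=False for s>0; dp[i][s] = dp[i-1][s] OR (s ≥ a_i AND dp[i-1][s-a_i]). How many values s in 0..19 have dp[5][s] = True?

i\s   0   1   2   3   4   5   6   7   8   9  10  11  12  13  14  15  16  17  18  19
  0   T   F   F   F   F   F   F   F   F   F   F   F   F   F   F   F   F   F   F   F
  1   T   F   F   F   T   F   F   F   F   F   F   F   F   F   F   F   F   F   F   F
  2   T   F   T   F   T   F   T   F   F   F   F   F   F   F   F   F   F   F   F   F
  3   T   F   T   F   T   F   T   F   T   F   T   F   T   F   T   F   F   F   F   F
  4   T   F   T   F   T   F   T   F   T   F   T   F   T   F   T   F   T   F   T   F
  5   T   F   T   F   T   F   T   F   T   F   T   F   T   F   T   F   T   F   T   F

10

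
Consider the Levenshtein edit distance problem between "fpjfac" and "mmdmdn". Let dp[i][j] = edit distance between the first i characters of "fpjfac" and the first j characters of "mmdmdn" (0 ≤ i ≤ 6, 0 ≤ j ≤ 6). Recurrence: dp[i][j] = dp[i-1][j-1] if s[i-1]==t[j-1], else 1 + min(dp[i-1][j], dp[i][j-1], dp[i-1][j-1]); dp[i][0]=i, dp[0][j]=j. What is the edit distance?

   ''  m  m  d  m  d  n
''  0  1  2  3  4  5  6
 f  1  1  2  3  4  5  6
 p  2  2  2  3  4  5  6
 j  3  3  3  3  4  5  6
 f  4  4  4  4  4  5  6
 a  5  5  5  5  5  5  6
 c  6  6  6  6  6  6  6

6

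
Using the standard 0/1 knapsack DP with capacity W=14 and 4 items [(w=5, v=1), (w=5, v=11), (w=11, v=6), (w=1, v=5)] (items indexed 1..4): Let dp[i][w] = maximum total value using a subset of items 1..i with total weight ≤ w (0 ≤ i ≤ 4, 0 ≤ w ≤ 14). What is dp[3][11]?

12

i\w   0   1   2   3   4   5   6   7   8   9  10  11  12  13  14
  0   0   0   0   0   0   0   0   0   0   0   0   0   0   0   0
  1   0   0   0   0   0   1   1   1   1   1   1   1   1   1   1
  2   0   0   0   0   0  11  11  11  11  11  12  12  12  12  12
  3   0   0   0   0   0  11  11  11  11  11  12  12  12  12  12
  4   0   5   5   5   5  11  16  16  16  16  16  17  17  17  17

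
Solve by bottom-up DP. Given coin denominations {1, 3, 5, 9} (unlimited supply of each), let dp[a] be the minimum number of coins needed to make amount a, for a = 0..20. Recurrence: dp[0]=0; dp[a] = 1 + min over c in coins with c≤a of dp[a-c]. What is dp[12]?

2

 a  0  1  2  3  4  5  6  7  8  9 10 11 12 13 14 15 16 17 18 19 20
dp  0  1  2  1  2  1  2  3  2  1  2  3  2  3  2  3  4  3  2  3  4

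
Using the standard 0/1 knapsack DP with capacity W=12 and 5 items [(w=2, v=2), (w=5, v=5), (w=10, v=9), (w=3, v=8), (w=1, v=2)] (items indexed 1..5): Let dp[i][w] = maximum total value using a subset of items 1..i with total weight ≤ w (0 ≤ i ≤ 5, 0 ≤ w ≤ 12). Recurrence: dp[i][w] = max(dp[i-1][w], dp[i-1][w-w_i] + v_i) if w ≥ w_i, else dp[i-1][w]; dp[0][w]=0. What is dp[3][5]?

5

i\w   0   1   2   3   4   5   6   7   8   9  10  11  12
  0   0   0   0   0   0   0   0   0   0   0   0   0   0
  1   0   0   2   2   2   2   2   2   2   2   2   2   2
  2   0   0   2   2   2   5   5   7   7   7   7   7   7
  3   0   0   2   2   2   5   5   7   7   7   9   9  11
  4   0   0   2   8   8  10  10  10  13  13  15  15  15
  5   0   2   2   8  10  10  12  12  13  15  15  17  17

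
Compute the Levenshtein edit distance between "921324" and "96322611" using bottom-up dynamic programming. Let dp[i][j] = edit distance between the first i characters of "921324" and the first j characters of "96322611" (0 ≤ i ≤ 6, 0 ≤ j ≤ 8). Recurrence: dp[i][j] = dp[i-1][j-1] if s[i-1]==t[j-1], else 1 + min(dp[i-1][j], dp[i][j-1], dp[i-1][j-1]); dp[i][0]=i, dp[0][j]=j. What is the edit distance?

6

   ''  9  6  3  2  2  6  1  1
''  0  1  2  3  4  5  6  7  8
 9  1  0  1  2  3  4  5  6  7
 2  2  1  1  2  2  3  4  5  6
 1  3  2  2  2  3  3  4  4  5
 3  4  3  3  2  3  4  4  5  5
 2  5  4  4  3  2  3  4  5  6
 4  6  5  5  4  3  3  4  5  6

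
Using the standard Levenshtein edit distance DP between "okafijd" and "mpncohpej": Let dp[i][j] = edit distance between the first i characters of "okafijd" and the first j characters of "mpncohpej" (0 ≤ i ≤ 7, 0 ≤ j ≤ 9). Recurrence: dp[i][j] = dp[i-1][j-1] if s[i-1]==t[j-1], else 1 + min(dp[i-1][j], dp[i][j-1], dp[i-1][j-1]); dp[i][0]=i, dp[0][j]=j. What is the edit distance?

   ''  m  p  n  c  o  h  p  e  j
''  0  1  2  3  4  5  6  7  8  9
 o  1  1  2  3  4  4  5  6  7  8
 k  2  2  2  3  4  5  5  6  7  8
 a  3  3  3  3  4  5  6  6  7  8
 f  4  4  4  4  4  5  6  7  7  8
 i  5  5  5  5  5  5  6  7  8  8
 j  6  6  6  6  6  6  6  7  8  8
 d  7  7  7  7  7  7  7  7  8  9

9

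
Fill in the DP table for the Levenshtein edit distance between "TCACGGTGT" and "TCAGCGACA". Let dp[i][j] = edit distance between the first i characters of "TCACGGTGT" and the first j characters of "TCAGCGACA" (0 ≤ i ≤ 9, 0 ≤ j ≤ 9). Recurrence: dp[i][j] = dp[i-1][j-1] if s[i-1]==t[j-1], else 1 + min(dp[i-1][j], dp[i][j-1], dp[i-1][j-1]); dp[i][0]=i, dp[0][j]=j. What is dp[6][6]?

2

   ''  T  C  A  G  C  G  A  C  A
''  0  1  2  3  4  5  6  7  8  9
 T  1  0  1  2  3  4  5  6  7  8
 C  2  1  0  1  2  3  4  5  6  7
 A  3  2  1  0  1  2  3  4  5  6
 C  4  3  2  1  1  1  2  3  4  5
 G  5  4  3  2  1  2  1  2  3  4
 G  6  5  4  3  2  2  2  2  3  4
 T  7  6  5  4  3  3  3  3  3  4
 G  8  7  6  5  4  4  3  4  4  4
 T  9  8  7  6  5  5  4  4  5  5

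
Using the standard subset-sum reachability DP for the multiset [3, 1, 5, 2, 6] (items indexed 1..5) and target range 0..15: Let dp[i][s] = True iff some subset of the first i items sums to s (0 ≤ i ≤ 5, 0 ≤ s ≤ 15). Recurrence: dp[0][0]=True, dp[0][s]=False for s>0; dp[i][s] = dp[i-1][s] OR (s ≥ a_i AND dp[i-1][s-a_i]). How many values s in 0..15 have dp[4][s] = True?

i\s   0   1   2   3   4   5   6   7   8   9  10  11  12  13  14  15
  0   T   F   F   F   F   F   F   F   F   F   F   F   F   F   F   F
  1   T   F   F   T   F   F   F   F   F   F   F   F   F   F   F   F
  2   T   T   F   T   T   F   F   F   F   F   F   F   F   F   F   F
  3   T   T   F   T   T   T   T   F   T   T   F   F   F   F   F   F
  4   T   T   T   T   T   T   T   T   T   T   T   T   F   F   F   F
  5   T   T   T   T   T   T   T   T   T   T   T   T   T   T   T   T

12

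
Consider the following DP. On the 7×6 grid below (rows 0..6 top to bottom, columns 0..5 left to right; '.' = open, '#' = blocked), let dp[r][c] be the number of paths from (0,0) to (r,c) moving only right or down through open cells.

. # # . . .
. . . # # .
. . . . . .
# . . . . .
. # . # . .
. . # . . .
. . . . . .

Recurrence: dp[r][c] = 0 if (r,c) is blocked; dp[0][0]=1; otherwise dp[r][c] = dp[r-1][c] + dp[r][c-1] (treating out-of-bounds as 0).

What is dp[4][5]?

25

r\c   0   1   2   3   4   5
  0   1   0   0   0   0   0
  1   1   1   1   0   0   0
  2   1   2   3   3   3   3
  3   0   2   5   8  11  14
  4   0   0   5   0  11  25
  5   0   0   0   0  11  36
  6   0   0   0   0  11  47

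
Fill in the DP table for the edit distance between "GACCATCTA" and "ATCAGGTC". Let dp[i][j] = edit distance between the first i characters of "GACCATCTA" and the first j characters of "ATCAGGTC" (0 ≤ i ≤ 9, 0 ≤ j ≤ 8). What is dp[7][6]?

   ''  A  T  C  A  G  G  T  C
''  0  1  2  3  4  5  6  7  8
 G  1  1  2  3  4  4  5  6  7
 A  2  1  2  3  3  4  5  6  7
 C  3  2  2  2  3  4  5  6  6
 C  4  3  3  2  3  4  5  6  6
 A  5  4  4  3  2  3  4  5  6
 T  6  5  4  4  3  3  4  4  5
 C  7  6  5  4  4  4  4  5  4
 T  8  7  6  5  5  5  5  4  5
 A  9  8  7  6  5  6  6  5  5

4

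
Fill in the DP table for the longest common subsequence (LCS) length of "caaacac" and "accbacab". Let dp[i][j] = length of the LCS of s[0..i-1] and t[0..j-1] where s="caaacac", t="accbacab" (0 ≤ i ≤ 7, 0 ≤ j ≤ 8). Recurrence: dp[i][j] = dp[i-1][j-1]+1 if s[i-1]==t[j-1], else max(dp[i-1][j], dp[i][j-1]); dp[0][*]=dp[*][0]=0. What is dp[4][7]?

3

   ''  a  c  c  b  a  c  a  b
''  0  0  0  0  0  0  0  0  0
 c  0  0  1  1  1  1  1  1  1
 a  0  1  1  1  1  2  2  2  2
 a  0  1  1  1  1  2  2  3  3
 a  0  1  1  1  1  2  2  3  3
 c  0  1  2  2  2  2  3  3  3
 a  0  1  2  2  2  3  3  4  4
 c  0  1  2  3  3  3  4  4  4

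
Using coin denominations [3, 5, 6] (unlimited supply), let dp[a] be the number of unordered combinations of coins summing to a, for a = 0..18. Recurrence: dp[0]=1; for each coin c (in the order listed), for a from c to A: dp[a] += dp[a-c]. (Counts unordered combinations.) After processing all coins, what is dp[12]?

after  coin     0     1     2     3     4     5     6     7     8     9    10    11    12    13    14    15    16    17    18
          3     1     0     0     1     0     0     1     0     0     1     0     0     1     0     0     1     0     0     1
          5     1     0     0     1     0     1     1     0     1     1     1     1     1     1     1     2     1     1     2
          6     1     0     0     1     0     1     2     0     1     2     1     2     3     1     2     4     2     3     5

3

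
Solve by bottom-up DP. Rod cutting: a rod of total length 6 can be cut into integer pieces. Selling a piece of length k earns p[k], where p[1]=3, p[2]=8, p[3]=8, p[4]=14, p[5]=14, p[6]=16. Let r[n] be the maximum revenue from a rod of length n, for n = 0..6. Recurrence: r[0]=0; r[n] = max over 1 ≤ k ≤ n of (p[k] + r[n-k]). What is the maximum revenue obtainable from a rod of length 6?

24

   n    0    1    2    3    4    5    6
r[n]    0    3    8   11   16   19   24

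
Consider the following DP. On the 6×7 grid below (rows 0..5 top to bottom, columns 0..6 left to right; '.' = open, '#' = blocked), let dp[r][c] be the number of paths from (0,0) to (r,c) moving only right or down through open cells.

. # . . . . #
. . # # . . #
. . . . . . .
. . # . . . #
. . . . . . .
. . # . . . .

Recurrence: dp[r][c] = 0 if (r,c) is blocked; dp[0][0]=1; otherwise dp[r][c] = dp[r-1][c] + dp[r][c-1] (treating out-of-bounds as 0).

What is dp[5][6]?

r\c   0   1   2   3   4   5   6
  0   1   0   0   0   0   0   0
  1   1   1   0   0   0   0   0
  2   1   2   2   2   2   2   2
  3   1   3   0   2   4   6   0
  4   1   4   4   6  10  16  16
  5   1   5   0   6  16  32  48

48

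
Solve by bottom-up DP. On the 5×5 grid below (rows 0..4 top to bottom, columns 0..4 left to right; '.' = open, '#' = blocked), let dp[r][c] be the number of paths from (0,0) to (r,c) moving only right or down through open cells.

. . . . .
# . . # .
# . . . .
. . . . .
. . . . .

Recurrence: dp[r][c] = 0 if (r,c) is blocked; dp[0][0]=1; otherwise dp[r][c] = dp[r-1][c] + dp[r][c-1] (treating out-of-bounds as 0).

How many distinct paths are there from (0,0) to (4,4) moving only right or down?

23

r\c   0   1   2   3   4
  0   1   1   1   1   1
  1   0   1   2   0   1
  2   0   1   3   3   4
  3   0   1   4   7  11
  4   0   1   5  12  23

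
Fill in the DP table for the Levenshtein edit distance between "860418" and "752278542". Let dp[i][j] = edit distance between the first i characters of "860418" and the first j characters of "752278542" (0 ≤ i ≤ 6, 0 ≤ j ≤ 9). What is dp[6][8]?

7

   ''  7  5  2  2  7  8  5  4  2
''  0  1  2  3  4  5  6  7  8  9
 8  1  1  2  3  4  5  5  6  7  8
 6  2  2  2  3  4  5  6  6  7  8
 0  3  3  3  3  4  5  6  7  7  8
 4  4  4  4  4  4  5  6  7  7  8
 1  5  5  5  5  5  5  6  7  8  8
 8  6  6  6  6  6  6  5  6  7  8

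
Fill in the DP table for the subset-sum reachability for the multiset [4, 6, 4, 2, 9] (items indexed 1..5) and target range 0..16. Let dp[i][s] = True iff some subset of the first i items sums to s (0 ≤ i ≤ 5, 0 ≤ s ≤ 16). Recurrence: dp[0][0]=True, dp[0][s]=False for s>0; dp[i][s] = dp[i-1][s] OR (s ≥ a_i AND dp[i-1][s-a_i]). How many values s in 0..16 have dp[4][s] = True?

i\s   0   1   2   3   4   5   6   7   8   9  10  11  12  13  14  15  16
  0   T   F   F   F   F   F   F   F   F   F   F   F   F   F   F   F   F
  1   T   F   F   F   T   F   F   F   F   F   F   F   F   F   F   F   F
  2   T   F   F   F   T   F   T   F   F   F   T   F   F   F   F   F   F
  3   T   F   F   F   T   F   T   F   T   F   T   F   F   F   T   F   F
  4   T   F   T   F   T   F   T   F   T   F   T   F   T   F   T   F   T
  5   T   F   T   F   T   F   T   F   T   T   T   T   T   T   T   T   T

9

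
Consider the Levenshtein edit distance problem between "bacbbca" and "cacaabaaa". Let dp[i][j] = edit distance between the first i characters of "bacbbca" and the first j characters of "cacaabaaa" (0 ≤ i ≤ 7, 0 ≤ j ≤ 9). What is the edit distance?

5

   ''  c  a  c  a  a  b  a  a  a
''  0  1  2  3  4  5  6  7  8  9
 b  1  1  2  3  4  5  5  6  7  8
 a  2  2  1  2  3  4  5  5  6  7
 c  3  2  2  1  2  3  4  5  6  7
 b  4  3  3  2  2  3  3  4  5  6
 b  5  4  4  3  3  3  3  4  5  6
 c  6  5  5  4  4  4  4  4  5  6
 a  7  6  5  5  4  4  5  4  4  5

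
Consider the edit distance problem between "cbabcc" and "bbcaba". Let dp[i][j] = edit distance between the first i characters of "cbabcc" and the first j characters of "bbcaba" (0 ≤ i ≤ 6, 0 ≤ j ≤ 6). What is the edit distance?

   ''  b  b  c  a  b  a
''  0  1  2  3  4  5  6
 c  1  1  2  2  3  4  5
 b  2  1  1  2  3  3  4
 a  3  2  2  2  2  3  3
 b  4  3  2  3  3  2  3
 c  5  4  3  2  3  3  3
 c  6  5  4  3  3  4  4

4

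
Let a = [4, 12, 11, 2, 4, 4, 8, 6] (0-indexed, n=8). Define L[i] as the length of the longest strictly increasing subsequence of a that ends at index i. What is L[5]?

   i    0    1    2    3    4    5    6    7
a[i]    4   12   11    2    4    4    8    6
L[i]    1    2    2    1    2    2    3    3

2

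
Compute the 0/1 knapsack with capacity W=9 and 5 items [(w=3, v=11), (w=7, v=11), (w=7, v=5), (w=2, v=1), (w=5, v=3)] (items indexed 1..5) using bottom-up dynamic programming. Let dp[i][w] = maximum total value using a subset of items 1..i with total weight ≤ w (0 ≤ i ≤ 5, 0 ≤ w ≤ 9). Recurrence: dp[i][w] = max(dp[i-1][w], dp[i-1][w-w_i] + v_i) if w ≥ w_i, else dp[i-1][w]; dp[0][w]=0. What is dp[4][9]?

12

i\w   0   1   2   3   4   5   6   7   8   9
  0   0   0   0   0   0   0   0   0   0   0
  1   0   0   0  11  11  11  11  11  11  11
  2   0   0   0  11  11  11  11  11  11  11
  3   0   0   0  11  11  11  11  11  11  11
  4   0   0   1  11  11  12  12  12  12  12
  5   0   0   1  11  11  12  12  12  14  14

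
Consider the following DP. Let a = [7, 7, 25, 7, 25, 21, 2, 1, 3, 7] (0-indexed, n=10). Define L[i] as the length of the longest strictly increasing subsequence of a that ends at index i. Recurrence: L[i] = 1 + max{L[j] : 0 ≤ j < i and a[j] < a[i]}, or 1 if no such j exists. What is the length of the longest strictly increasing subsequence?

3

   i    0    1    2    3    4    5    6    7    8    9
a[i]    7    7   25    7   25   21    2    1    3    7
L[i]    1    1    2    1    2    2    1    1    2    3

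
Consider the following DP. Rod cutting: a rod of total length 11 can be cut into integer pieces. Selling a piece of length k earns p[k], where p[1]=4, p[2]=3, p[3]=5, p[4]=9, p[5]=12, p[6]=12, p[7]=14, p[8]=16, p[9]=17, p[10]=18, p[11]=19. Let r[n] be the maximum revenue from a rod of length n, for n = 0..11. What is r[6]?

24

   n    0    1    2    3    4    5    6    7    8    9   10   11
r[n]    0    4    8   12   16   20   24   28   32   36   40   44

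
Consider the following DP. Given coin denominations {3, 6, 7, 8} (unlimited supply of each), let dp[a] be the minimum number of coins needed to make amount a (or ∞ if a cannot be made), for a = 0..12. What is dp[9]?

2

 a  0  1  2  3  4  5  6  7  8  9 10 11 12
dp  0  -  -  1  -  -  1  1  1  2  2  2  2
(- denotes ∞ / unreachable)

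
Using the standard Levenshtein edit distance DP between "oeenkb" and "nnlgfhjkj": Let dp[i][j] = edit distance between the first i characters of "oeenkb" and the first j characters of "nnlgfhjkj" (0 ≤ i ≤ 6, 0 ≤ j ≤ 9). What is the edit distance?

   ''  n  n  l  g  f  h  j  k  j
''  0  1  2  3  4  5  6  7  8  9
 o  1  1  2  3  4  5  6  7  8  9
 e  2  2  2  3  4  5  6  7  8  9
 e  3  3  3  3  4  5  6  7  8  9
 n  4  3  3  4  4  5  6  7  8  9
 k  5  4  4  4  5  5  6  7  7  8
 b  6  5  5  5  5  6  6  7  8  8

8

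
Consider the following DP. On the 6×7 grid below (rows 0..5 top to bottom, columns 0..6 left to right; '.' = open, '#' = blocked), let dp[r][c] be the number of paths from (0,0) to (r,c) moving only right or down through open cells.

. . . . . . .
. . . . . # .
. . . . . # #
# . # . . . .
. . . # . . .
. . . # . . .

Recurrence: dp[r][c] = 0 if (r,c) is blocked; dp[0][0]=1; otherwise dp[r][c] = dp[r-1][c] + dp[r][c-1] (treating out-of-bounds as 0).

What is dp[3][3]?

r\c   0   1   2   3   4   5   6
  0   1   1   1   1   1   1   1
  1   1   2   3   4   5   0   1
  2   1   3   6  10  15   0   0
  3   0   3   0  10  25  25  25
  4   0   3   3   0  25  50  75
  5   0   3   6   0  25  75 150

10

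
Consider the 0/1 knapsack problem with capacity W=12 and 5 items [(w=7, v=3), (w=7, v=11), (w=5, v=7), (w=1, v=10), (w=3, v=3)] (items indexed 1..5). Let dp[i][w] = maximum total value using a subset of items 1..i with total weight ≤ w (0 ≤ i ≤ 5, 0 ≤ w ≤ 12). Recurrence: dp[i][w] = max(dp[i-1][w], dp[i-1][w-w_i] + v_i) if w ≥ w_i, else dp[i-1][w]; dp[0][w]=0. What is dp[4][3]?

10

i\w   0   1   2   3   4   5   6   7   8   9  10  11  12
  0   0   0   0   0   0   0   0   0   0   0   0   0   0
  1   0   0   0   0   0   0   0   3   3   3   3   3   3
  2   0   0   0   0   0   0   0  11  11  11  11  11  11
  3   0   0   0   0   0   7   7  11  11  11  11  11  18
  4   0  10  10  10  10  10  17  17  21  21  21  21  21
  5   0  10  10  10  13  13  17  17  21  21  21  24  24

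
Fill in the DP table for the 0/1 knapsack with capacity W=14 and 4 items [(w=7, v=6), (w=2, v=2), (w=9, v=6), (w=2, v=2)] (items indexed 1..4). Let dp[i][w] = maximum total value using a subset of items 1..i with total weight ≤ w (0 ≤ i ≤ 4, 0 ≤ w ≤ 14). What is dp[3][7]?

i\w   0   1   2   3   4   5   6   7   8   9  10  11  12  13  14
  0   0   0   0   0   0   0   0   0   0   0   0   0   0   0   0
  1   0   0   0   0   0   0   0   6   6   6   6   6   6   6   6
  2   0   0   2   2   2   2   2   6   6   8   8   8   8   8   8
  3   0   0   2   2   2   2   2   6   6   8   8   8   8   8   8
  4   0   0   2   2   4   4   4   6   6   8   8  10  10  10  10

6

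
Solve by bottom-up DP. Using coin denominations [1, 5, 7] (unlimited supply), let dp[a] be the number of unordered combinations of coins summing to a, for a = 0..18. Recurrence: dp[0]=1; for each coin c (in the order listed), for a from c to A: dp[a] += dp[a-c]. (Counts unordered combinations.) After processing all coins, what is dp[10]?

after  coin     0     1     2     3     4     5     6     7     8     9    10    11    12    13    14    15    16    17    18
          1     1     1     1     1     1     1     1     1     1     1     1     1     1     1     1     1     1     1     1
          5     1     1     1     1     1     2     2     2     2     2     3     3     3     3     3     4     4     4     4
          7     1     1     1     1     1     2     2     3     3     3     4     4     5     5     6     7     7     8     8

4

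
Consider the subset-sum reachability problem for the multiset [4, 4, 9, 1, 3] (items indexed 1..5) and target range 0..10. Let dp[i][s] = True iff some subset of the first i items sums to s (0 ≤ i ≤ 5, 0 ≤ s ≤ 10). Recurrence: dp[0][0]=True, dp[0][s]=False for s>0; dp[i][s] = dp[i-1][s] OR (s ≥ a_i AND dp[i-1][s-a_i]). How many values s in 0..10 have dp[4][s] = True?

i\s   0   1   2   3   4   5   6   7   8   9  10
  0   T   F   F   F   F   F   F   F   F   F   F
  1   T   F   F   F   T   F   F   F   F   F   F
  2   T   F   F   F   T   F   F   F   T   F   F
  3   T   F   F   F   T   F   F   F   T   T   F
  4   T   T   F   F   T   T   F   F   T   T   T
  5   T   T   F   T   T   T   F   T   T   T   T

7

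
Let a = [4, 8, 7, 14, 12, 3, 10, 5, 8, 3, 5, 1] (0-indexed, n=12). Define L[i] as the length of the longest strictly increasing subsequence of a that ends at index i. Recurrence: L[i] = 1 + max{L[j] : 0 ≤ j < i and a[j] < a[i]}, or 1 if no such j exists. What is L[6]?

3

   i    0    1    2    3    4    5    6    7    8    9   10   11
a[i]    4    8    7   14   12    3   10    5    8    3    5    1
L[i]    1    2    2    3    3    1    3    2    3    1    2    1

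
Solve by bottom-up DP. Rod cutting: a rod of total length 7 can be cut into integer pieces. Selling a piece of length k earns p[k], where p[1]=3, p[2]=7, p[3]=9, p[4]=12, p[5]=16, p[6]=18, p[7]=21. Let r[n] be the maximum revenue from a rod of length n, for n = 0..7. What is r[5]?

17

   n    0    1    2    3    4    5    6    7
r[n]    0    3    7   10   14   17   21   24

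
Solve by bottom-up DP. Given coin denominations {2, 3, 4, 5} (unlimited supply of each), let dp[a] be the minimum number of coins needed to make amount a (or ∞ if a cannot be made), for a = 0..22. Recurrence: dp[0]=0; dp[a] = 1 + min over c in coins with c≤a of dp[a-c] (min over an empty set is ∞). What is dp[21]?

5

 a  0  1  2  3  4  5  6  7  8  9 10 11 12 13 14 15 16 17 18 19 20 21 22
dp  0  -  1  1  1  1  2  2  2  2  2  3  3  3  3  3  4  4  4  4  4  5  5
(- denotes ∞ / unreachable)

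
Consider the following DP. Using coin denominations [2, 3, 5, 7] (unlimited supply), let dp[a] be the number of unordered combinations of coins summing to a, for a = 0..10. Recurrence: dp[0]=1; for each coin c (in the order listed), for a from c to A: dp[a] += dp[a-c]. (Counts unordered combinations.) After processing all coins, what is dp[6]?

after  coin     0     1     2     3     4     5     6     7     8     9    10
          2     1     0     1     0     1     0     1     0     1     0     1
          3     1     0     1     1     1     1     2     1     2     2     2
          5     1     0     1     1     1     2     2     2     3     3     4
          7     1     0     1     1     1     2     2     3     3     4     5

2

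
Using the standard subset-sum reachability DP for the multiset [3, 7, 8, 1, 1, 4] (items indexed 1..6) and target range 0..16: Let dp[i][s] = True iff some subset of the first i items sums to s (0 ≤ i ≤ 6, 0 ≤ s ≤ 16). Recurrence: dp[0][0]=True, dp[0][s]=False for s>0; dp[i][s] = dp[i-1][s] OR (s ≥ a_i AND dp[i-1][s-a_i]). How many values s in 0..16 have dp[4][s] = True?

12

i\s   0   1   2   3   4   5   6   7   8   9  10  11  12  13  14  15  16
  0   T   F   F   F   F   F   F   F   F   F   F   F   F   F   F   F   F
  1   T   F   F   T   F   F   F   F   F   F   F   F   F   F   F   F   F
  2   T   F   F   T   F   F   F   T   F   F   T   F   F   F   F   F   F
  3   T   F   F   T   F   F   F   T   T   F   T   T   F   F   F   T   F
  4   T   T   F   T   T   F   F   T   T   T   T   T   T   F   F   T   T
  5   T   T   T   T   T   T   F   T   T   T   T   T   T   T   F   T   T
  6   T   T   T   T   T   T   T   T   T   T   T   T   T   T   T   T   T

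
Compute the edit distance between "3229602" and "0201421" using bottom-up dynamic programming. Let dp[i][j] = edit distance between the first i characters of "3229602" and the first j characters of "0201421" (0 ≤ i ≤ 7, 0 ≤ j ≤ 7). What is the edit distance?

6

   ''  0  2  0  1  4  2  1
''  0  1  2  3  4  5  6  7
 3  1  1  2  3  4  5  6  7
 2  2  2  1  2  3  4  5  6
 2  3  3  2  2  3  4  4  5
 9  4  4  3  3  3  4  5  5
 6  5  5  4  4  4  4  5  6
 0  6  5  5  4  5  5  5  6
 2  7  6  5  5  5  6  5  6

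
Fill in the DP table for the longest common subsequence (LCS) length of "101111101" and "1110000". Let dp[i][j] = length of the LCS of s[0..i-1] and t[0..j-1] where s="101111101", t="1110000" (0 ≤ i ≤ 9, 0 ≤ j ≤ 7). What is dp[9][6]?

   ''  1  1  1  0  0  0  0
''  0  0  0  0  0  0  0  0
 1  0  1  1  1  1  1  1  1
 0  0  1  1  1  2  2  2  2
 1  0  1  2  2  2  2  2  2
 1  0  1  2  3  3  3  3  3
 1  0  1  2  3  3  3  3  3
 1  0  1  2  3  3  3  3  3
 1  0  1  2  3  3  3  3  3
 0  0  1  2  3  4  4  4  4
 1  0  1  2  3  4  4  4  4

4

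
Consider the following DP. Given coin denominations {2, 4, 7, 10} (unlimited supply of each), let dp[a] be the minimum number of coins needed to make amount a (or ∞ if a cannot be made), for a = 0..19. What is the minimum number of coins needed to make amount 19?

3

 a  0  1  2  3  4  5  6  7  8  9 10 11 12 13 14 15 16 17 18 19
dp  0  -  1  -  1  -  2  1  2  2  1  2  2  3  2  3  3  2  3  3
(- denotes ∞ / unreachable)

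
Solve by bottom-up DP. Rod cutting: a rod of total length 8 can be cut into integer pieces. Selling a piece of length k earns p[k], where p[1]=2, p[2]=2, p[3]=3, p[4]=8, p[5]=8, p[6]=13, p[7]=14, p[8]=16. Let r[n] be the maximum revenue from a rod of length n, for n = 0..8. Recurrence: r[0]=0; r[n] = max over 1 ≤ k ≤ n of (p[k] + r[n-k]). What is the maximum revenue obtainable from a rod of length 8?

17

   n    0    1    2    3    4    5    6    7    8
r[n]    0    2    4    6    8   10   13   15   17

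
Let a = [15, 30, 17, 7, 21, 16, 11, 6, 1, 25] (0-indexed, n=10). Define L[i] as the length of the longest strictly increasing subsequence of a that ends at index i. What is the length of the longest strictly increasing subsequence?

   i    0    1    2    3    4    5    6    7    8    9
a[i]   15   30   17    7   21   16   11    6    1   25
L[i]    1    2    2    1    3    2    2    1    1    4

4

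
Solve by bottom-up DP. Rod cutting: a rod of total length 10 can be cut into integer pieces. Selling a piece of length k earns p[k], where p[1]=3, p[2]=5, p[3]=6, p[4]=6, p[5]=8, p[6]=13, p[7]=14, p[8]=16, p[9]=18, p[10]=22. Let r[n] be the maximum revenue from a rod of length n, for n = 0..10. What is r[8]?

   n    0    1    2    3    4    5    6    7    8    9   10
r[n]    0    3    6    9   12   15   18   21   24   27   30

24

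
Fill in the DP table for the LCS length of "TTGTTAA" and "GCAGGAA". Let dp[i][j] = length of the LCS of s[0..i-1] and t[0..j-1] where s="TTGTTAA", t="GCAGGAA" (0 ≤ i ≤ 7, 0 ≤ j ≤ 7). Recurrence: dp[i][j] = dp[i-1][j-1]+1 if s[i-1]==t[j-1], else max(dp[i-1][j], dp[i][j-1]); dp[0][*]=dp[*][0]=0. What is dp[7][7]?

   ''  G  C  A  G  G  A  A
''  0  0  0  0  0  0  0  0
 T  0  0  0  0  0  0  0  0
 T  0  0  0  0  0  0  0  0
 G  0  1  1  1  1  1  1  1
 T  0  1  1  1  1  1  1  1
 T  0  1  1  1  1  1  1  1
 A  0  1  1  2  2  2  2  2
 A  0  1  1  2  2  2  3  3

3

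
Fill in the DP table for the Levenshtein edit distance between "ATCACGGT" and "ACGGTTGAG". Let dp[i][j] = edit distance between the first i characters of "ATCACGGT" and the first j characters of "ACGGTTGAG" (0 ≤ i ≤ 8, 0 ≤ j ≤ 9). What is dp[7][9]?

   ''  A  C  G  G  T  T  G  A  G
''  0  1  2  3  4  5  6  7  8  9
 A  1  0  1  2  3  4  5  6  7  8
 T  2  1  1  2  3  3  4  5  6  7
 C  3  2  1  2  3  4  4  5  6  7
 A  4  3  2  2  3  4  5  5  5  6
 C  5  4  3  3  3  4  5  6  6  6
 G  6  5  4  3  3  4  5  5  6  6
 G  7  6  5  4  3  4  5  5  6  6
 T  8  7  6  5  4  3  4  5  6  7

6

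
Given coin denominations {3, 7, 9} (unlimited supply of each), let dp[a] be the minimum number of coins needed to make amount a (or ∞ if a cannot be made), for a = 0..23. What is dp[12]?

 a  0  1  2  3  4  5  6  7  8  9 10 11 12 13 14 15 16 17 18 19 20 21 22 23
dp  0  -  -  1  -  -  2  1  -  1  2  -  2  3  2  3  2  3  2  3  4  3  4  3
(- denotes ∞ / unreachable)

2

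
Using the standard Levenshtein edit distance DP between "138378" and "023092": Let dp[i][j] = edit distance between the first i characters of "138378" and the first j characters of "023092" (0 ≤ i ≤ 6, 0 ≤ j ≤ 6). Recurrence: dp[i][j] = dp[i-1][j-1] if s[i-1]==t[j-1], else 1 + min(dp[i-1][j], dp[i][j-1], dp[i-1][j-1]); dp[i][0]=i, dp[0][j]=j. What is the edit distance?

   ''  0  2  3  0  9  2
''  0  1  2  3  4  5  6
 1  1  1  2  3  4  5  6
 3  2  2  2  2  3  4  5
 8  3  3  3  3  3  4  5
 3  4  4  4  3  4  4  5
 7  5  5  5  4  4  5  5
 8  6  6  6  5  5  5  6

6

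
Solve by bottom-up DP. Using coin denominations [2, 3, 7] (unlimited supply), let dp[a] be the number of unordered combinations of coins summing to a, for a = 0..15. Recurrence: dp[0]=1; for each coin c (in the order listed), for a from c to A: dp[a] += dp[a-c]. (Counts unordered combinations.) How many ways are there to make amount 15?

after  coin     0     1     2     3     4     5     6     7     8     9    10    11    12    13    14    15
          2     1     0     1     0     1     0     1     0     1     0     1     0     1     0     1     0
          3     1     0     1     1     1     1     2     1     2     2     2     2     3     2     3     3
          7     1     0     1     1     1     1     2     2     2     3     3     3     4     4     5     5

5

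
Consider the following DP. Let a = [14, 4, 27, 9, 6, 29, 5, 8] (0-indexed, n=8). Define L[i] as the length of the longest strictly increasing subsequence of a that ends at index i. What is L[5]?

3

   i    0    1    2    3    4    5    6    7
a[i]   14    4   27    9    6   29    5    8
L[i]    1    1    2    2    2    3    2    3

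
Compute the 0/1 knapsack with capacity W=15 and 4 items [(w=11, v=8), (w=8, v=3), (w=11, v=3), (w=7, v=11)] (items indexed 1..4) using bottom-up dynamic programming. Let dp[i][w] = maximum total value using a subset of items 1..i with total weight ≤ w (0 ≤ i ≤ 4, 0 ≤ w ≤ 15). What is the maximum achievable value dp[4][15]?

i\w   0   1   2   3   4   5   6   7   8   9  10  11  12  13  14  15
  0   0   0   0   0   0   0   0   0   0   0   0   0   0   0   0   0
  1   0   0   0   0   0   0   0   0   0   0   0   8   8   8   8   8
  2   0   0   0   0   0   0   0   0   3   3   3   8   8   8   8   8
  3   0   0   0   0   0   0   0   0   3   3   3   8   8   8   8   8
  4   0   0   0   0   0   0   0  11  11  11  11  11  11  11  11  14

14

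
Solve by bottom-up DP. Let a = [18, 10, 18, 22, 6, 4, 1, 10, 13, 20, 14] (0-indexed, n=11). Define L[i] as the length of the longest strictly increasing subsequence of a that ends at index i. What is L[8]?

3

   i    0    1    2    3    4    5    6    7    8    9   10
a[i]   18   10   18   22    6    4    1   10   13   20   14
L[i]    1    1    2    3    1    1    1    2    3    4    4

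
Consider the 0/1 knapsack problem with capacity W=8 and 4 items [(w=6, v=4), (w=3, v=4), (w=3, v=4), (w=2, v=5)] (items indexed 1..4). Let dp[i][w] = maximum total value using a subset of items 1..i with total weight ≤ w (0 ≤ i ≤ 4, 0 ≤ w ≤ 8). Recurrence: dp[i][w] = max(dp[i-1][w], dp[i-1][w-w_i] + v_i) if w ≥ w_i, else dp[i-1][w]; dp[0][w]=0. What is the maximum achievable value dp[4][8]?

13

i\w   0   1   2   3   4   5   6   7   8
  0   0   0   0   0   0   0   0   0   0
  1   0   0   0   0   0   0   4   4   4
  2   0   0   0   4   4   4   4   4   4
  3   0   0   0   4   4   4   8   8   8
  4   0   0   5   5   5   9   9   9  13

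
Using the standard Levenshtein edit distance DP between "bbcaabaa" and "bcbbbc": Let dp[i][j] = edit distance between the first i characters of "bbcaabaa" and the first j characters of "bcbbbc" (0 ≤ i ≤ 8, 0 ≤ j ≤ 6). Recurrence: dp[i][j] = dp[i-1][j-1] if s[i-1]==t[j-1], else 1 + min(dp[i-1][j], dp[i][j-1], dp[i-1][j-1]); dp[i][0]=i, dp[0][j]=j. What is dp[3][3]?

2

   ''  b  c  b  b  b  c
''  0  1  2  3  4  5  6
 b  1  0  1  2  3  4  5
 b  2  1  1  1  2  3  4
 c  3  2  1  2  2  3  3
 a  4  3  2  2  3  3  4
 a  5  4  3  3  3  4  4
 b  6  5  4  3  3  3  4
 a  7  6  5  4  4  4  4
 a  8  7  6  5  5  5  5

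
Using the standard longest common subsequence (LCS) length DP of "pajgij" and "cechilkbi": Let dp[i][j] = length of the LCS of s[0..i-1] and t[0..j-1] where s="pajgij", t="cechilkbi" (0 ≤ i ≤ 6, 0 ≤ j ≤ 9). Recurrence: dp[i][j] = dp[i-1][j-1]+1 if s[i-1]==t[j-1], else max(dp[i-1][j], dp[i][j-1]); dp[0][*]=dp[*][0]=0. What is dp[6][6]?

   ''  c  e  c  h  i  l  k  b  i
''  0  0  0  0  0  0  0  0  0  0
 p  0  0  0  0  0  0  0  0  0  0
 a  0  0  0  0  0  0  0  0  0  0
 j  0  0  0  0  0  0  0  0  0  0
 g  0  0  0  0  0  0  0  0  0  0
 i  0  0  0  0  0  1  1  1  1  1
 j  0  0  0  0  0  1  1  1  1  1

1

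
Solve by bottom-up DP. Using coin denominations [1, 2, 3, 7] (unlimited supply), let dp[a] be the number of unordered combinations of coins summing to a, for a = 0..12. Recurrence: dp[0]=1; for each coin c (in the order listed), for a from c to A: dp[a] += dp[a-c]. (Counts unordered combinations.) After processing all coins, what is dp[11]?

after  coin     0     1     2     3     4     5     6     7     8     9    10    11    12
          1     1     1     1     1     1     1     1     1     1     1     1     1     1
          2     1     1     2     2     3     3     4     4     5     5     6     6     7
          3     1     1     2     3     4     5     7     8    10    12    14    16    19
          7     1     1     2     3     4     5     7     9    11    14    17    20    24

20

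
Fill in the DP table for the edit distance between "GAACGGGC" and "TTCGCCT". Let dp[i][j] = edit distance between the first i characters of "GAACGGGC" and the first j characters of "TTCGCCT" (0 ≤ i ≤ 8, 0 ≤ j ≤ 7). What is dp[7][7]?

   ''  T  T  C  G  C  C  T
''  0  1  2  3  4  5  6  7
 G  1  1  2  3  3  4  5  6
 A  2  2  2  3  4  4  5  6
 A  3  3  3  3  4  5  5  6
 C  4  4  4  3  4  4  5  6
 G  5  5  5  4  3  4  5  6
 G  6  6  6  5  4  4  5  6
 G  7  7  7  6  5  5  5  6
 C  8  8  8  7  6  5  5  6

6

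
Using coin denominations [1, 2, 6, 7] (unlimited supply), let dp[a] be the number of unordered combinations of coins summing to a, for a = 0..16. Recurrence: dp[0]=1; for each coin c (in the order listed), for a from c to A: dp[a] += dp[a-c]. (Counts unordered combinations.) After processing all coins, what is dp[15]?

23

after  coin     0     1     2     3     4     5     6     7     8     9    10    11    12    13    14    15    16
          1     1     1     1     1     1     1     1     1     1     1     1     1     1     1     1     1     1
          2     1     1     2     2     3     3     4     4     5     5     6     6     7     7     8     8     9
          6     1     1     2     2     3     3     5     5     7     7     9     9    12    12    15    15    18
          7     1     1     2     2     3     3     5     6     8     9    11    12    15    17    21    23    27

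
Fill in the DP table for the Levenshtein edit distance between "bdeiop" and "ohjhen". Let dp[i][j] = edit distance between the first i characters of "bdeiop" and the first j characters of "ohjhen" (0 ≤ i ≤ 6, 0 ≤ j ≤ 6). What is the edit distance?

   ''  o  h  j  h  e  n
''  0  1  2  3  4  5  6
 b  1  1  2  3  4  5  6
 d  2  2  2  3  4  5  6
 e  3  3  3  3  4  4  5
 i  4  4  4  4  4  5  5
 o  5  4  5  5  5  5  6
 p  6  5  5  6  6  6  6

6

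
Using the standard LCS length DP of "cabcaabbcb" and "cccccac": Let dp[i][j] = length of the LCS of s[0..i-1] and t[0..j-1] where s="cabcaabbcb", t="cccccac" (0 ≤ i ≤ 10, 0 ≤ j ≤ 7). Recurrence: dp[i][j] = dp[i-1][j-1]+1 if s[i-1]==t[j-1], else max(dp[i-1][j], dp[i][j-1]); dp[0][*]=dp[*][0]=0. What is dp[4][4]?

   ''  c  c  c  c  c  a  c
''  0  0  0  0  0  0  0  0
 c  0  1  1  1  1  1  1  1
 a  0  1  1  1  1  1  2  2
 b  0  1  1  1  1  1  2  2
 c  0  1  2  2  2  2  2  3
 a  0  1  2  2  2  2  3  3
 a  0  1  2  2  2  2  3  3
 b  0  1  2  2  2  2  3  3
 b  0  1  2  2  2  2  3  3
 c  0  1  2  3  3  3  3  4
 b  0  1  2  3  3  3  3  4

2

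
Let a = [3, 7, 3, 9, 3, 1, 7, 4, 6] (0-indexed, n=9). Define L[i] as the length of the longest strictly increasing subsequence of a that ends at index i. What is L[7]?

2

   i    0    1    2    3    4    5    6    7    8
a[i]    3    7    3    9    3    1    7    4    6
L[i]    1    2    1    3    1    1    2    2    3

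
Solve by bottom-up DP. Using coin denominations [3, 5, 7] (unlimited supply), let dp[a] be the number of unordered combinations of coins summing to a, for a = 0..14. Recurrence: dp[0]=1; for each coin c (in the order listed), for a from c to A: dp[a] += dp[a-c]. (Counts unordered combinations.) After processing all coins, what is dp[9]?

after  coin     0     1     2     3     4     5     6     7     8     9    10    11    12    13    14
          3     1     0     0     1     0     0     1     0     0     1     0     0     1     0     0
          5     1     0     0     1     0     1     1     0     1     1     1     1     1     1     1
          7     1     0     0     1     0     1     1     1     1     1     2     1     2     2     2

1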